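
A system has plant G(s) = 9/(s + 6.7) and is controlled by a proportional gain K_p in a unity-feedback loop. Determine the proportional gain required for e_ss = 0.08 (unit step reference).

The loop is type 0, so e_ss(step) = 1/(1 + K_pos) with K_pos = K_p·G(0).
G(0) = 1.343. Require 1/(1 + K_p·1.343) = 0.08, so 1 + 1.343·K_p = 12.5.
K_p = (12.5 − 1)/1.343 = 8.56.

K_p = 8.56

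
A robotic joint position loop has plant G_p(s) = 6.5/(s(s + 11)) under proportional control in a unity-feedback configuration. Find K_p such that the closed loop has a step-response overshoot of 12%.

From %OS = 100·exp(−πζ/√(1−ζ²)) = 12%, ζ = −ln(0.12)/√(π²+ln²(0.12)) = 0.5594.
Characteristic equation s² + 11s + 6.5K_p = 0 gives ζ = 11/(2√(6.5K_p)).
Setting ζ = 0.5594: √(6.5K_p) = 11/(2·0.5594) = 9.832, so K_p = 96.66/6.5 = 14.9.

K_p = 14.9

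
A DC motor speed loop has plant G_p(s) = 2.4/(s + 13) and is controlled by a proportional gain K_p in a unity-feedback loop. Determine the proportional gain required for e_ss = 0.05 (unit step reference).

Steady-state error for a unit step on this type-0 loop is 1/(1 + K_p·G_p(0)).
G_p(0) = 0.1846. Require 1/(1 + K_p·0.1846) = 0.05, so 1 + 0.1846·K_p = 20.
K_p = (20 − 1)/0.1846 = 103.

K_p = 103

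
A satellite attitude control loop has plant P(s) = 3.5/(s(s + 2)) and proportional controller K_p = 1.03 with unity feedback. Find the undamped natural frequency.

ω_n = 1.9 rad/s

The closed-loop denominator is s(s+2) + 1.03·3.5 = s² + 2s + 3.605.
Matching s² + 2ζω_n s + ω_n²: ω_n = √3.605 = 1.899 rad/s and 2ζω_n = 2, so ζ = 2/(2·1.899) = 0.527.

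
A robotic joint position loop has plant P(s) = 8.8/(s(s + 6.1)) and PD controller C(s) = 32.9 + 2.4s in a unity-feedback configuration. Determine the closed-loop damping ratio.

ζ = 0.8

Forward path: (32.9 + 2.4s)·8.8/(s(s+6.1)). The closed-loop characteristic equation is s² + (6.1 + 8.8·2.4)s + 8.8·32.9 = 0.
That is s² + 27.22s + 289.5 = 0, so ω_n = 17.02 rad/s and ζ = 27.22/(2·17.02) = 0.7999.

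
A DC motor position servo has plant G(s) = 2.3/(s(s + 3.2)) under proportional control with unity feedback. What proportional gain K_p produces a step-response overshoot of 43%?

From %OS = 100·exp(−πζ/√(1−ζ²)) = 43%, ζ = −ln(0.43)/√(π²+ln²(0.43)) = 0.2594.
Characteristic equation s² + 3.2s + 2.3K_p = 0 gives ζ = 3.2/(2√(2.3K_p)).
Setting ζ = 0.2594: √(2.3K_p) = 3.2/(2·0.2594) = 6.167, so K_p = 38.03/2.3 = 16.5.

K_p = 16.5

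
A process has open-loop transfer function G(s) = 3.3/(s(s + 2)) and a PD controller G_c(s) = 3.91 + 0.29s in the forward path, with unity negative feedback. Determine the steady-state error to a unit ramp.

0.155

The loop has one pole at the origin (type 1). Velocity error constant K_v = lim_{s→0} s·G_c(s)G(s) = 3.91·3.3/2 = 6.452.
Steady-state error to a unit ramp: e_ss = 1/K_v = 0.155.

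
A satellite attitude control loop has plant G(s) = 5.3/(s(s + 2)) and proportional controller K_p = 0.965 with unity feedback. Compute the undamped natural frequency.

ω_n = 2.26 rad/s

The closed-loop denominator is s(s+2) + 0.965·5.3 = s² + 2s + 5.114.
So ω_n² = 5.114 ⇒ ω_n = 2.262 rad/s, and ζ = 2/(2ω_n) = 0.442.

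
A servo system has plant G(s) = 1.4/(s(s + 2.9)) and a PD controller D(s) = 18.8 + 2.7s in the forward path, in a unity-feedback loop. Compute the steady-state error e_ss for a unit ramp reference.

0.11

The loop has one pole at the origin (type 1). Velocity error constant K_v = lim_{s→0} s·D(s)G(s) = 18.8·1.4/2.9 = 9.076.
Steady-state error to a unit ramp: e_ss = 1/K_v = 0.11.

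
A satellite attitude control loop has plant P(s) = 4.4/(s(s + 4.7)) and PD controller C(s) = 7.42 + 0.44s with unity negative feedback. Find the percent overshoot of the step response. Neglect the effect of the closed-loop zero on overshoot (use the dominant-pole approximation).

Forward path: (7.42 + 0.44s)·4.4/(s(s+4.7)). The closed-loop characteristic equation is s² + (4.7 + 4.4·0.44)s + 4.4·7.42 = 0.
That is s² + 6.636s + 32.65 = 0, so ω_n = 5.714 rad/s and ζ = 6.636/(2·5.714) = 0.5807.
%OS = 100·exp(−πζ/√(1−ζ²)) = 10.6%.

10.6%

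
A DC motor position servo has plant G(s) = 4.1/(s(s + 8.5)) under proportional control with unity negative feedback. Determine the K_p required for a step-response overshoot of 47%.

From %OS = 100·exp(−πζ/√(1−ζ²)) = 47%, ζ = −ln(0.47)/√(π²+ln²(0.47)) = 0.2337.
Characteristic equation s² + 8.5s + 4.1K_p = 0 gives ζ = 8.5/(2√(4.1K_p)).
Setting ζ = 0.2337: √(4.1K_p) = 8.5/(2·0.2337) = 18.19, so K_p = 330.8/4.1 = 80.7.

K_p = 80.7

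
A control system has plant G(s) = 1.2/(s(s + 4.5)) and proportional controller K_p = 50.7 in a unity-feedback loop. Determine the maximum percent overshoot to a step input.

From 1 + K_pG(s) = 0: s² + 4.5s + 60.84 = 0 ⇒ ω_n = 7.8, ζ = 0.2885.
%OS = 100·exp(−πζ/√(1−ζ²)) = 100·exp(−π·0.2885/√0.9168) = 38.8%.

38.8%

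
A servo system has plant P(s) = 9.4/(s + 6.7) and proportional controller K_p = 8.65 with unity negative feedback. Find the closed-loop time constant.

τ = 0.0114 s

Closed-loop transfer function: T(s) = K_p·P(s)/(1 + K_p·P(s)) = 81.31/(s + 6.7 + 81.31) = 81.31/(s + 88.01).
Time constant τ = 1/88.01 = 0.0114 s.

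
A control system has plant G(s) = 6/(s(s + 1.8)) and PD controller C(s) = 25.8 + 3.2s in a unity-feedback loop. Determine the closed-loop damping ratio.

ζ = 0.844

Forward path: (25.8 + 3.2s)·6/(s(s+1.8)). The closed-loop characteristic equation is s² + (1.8 + 6·3.2)s + 6·25.8 = 0.
That is s² + 21s + 154.8 = 0, so ω_n = 12.44 rad/s and ζ = 21/(2·12.44) = 0.8439.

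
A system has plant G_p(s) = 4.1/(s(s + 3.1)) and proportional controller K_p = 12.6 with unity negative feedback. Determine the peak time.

T_p = 0.448 s

Closed-loop characteristic equation: s² + 3.1s + 51.66 = 0, so ω_n = 7.187 rad/s and ζ = 3.1/(2·7.187) = 0.2157.
Damped frequency ω_d = ω_n√(1−ζ²) = 7.018 rad/s, so peak time T_p = π/ω_d = 0.448 s.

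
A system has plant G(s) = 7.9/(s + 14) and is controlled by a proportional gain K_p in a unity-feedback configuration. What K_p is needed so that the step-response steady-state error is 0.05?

Steady-state error for a unit step on this type-0 loop is 1/(1 + K_p·G(0)).
G(0) = 0.5643. Require 1/(1 + K_p·0.5643) = 0.05, so 1 + 0.5643·K_p = 20.
K_p = (20 − 1)/0.5643 = 33.7.

K_p = 33.7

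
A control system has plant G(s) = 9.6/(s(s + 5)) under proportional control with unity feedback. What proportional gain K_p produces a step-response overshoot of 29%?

From %OS = 100·exp(−πζ/√(1−ζ²)) = 29%, ζ = −ln(0.29)/√(π²+ln²(0.29)) = 0.3666.
Characteristic equation s² + 5s + 9.6K_p = 0 gives ζ = 5/(2√(9.6K_p)).
Setting ζ = 0.3666: √(9.6K_p) = 5/(2·0.3666) = 6.82, so K_p = 46.51/9.6 = 4.84.

K_p = 4.84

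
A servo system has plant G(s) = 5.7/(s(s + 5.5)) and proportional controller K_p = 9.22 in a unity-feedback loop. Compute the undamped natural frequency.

The closed-loop denominator is s(s+5.5) + 9.22·5.7 = s² + 5.5s + 52.55.
So ω_n² = 52.55 ⇒ ω_n = 7.249 rad/s, and ζ = 5.5/(2ω_n) = 0.379.

ω_n = 7.25 rad/s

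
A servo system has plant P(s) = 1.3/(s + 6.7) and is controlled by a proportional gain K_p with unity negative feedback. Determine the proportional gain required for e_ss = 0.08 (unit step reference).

K_p = 59.3

Steady-state error for a unit step on this type-0 loop is 1/(1 + K_p·P(0)).
P(0) = 0.194. Require 1/(1 + K_p·0.194) = 0.08, so 1 + 0.194·K_p = 12.5.
K_p = (12.5 − 1)/0.194 = 59.3.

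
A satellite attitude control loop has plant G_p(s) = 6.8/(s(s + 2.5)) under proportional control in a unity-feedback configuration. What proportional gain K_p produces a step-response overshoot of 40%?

K_p = 2.93

From %OS = 100·exp(−πζ/√(1−ζ²)) = 40%, ζ = −ln(0.4)/√(π²+ln²(0.4)) = 0.28.
Characteristic equation s² + 2.5s + 6.8K_p = 0 gives ζ = 2.5/(2√(6.8K_p)).
Setting ζ = 0.28: √(6.8K_p) = 2.5/(2·0.28) = 4.464, so K_p = 19.93/6.8 = 2.93.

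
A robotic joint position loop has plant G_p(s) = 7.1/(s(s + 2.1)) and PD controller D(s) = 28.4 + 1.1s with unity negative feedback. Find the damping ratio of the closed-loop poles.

ζ = 0.349

Forward path: (28.4 + 1.1s)·7.1/(s(s+2.1)). The closed-loop characteristic equation is s² + (2.1 + 7.1·1.1)s + 7.1·28.4 = 0.
That is s² + 9.91s + 201.6 = 0, so ω_n = 14.2 rad/s and ζ = 9.91/(2·14.2) = 0.3489.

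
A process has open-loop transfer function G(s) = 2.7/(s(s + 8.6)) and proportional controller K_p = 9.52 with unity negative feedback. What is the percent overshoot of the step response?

0.654%

Closed-loop characteristic equation: s² + 8.6s + 25.7 = 0, so ω_n = 5.07 rad/s and ζ = 8.6/(2·5.07) = 0.8481.
%OS = 100·exp(−πζ/√(1−ζ²)) = 100·exp(−π·0.8481/√0.2807) = 0.654%.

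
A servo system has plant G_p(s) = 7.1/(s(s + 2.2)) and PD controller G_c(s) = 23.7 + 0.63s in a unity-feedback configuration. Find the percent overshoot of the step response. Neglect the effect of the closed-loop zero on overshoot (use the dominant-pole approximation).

Forward path: (23.7 + 0.63s)·7.1/(s(s+2.2)). The closed-loop characteristic equation is s² + (2.2 + 7.1·0.63)s + 7.1·23.7 = 0.
That is s² + 6.673s + 168.3 = 0, so ω_n = 12.97 rad/s and ζ = 6.673/(2·12.97) = 0.2572.
%OS = 100·exp(−πζ/√(1−ζ²)) = 43.3%.

43.3%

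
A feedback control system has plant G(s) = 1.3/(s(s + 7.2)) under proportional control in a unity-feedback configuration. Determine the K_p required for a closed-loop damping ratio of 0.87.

Closed-loop characteristic equation: s² + 7.2s + K_p·1.3 = 0.
So ω_n = √(1.3K_p) and 2ζω_n = 7.2, giving ζ = 7.2/(2√(1.3K_p)).
Setting ζ = 0.87: √(1.3K_p) = 7.2/(2·0.87) = 4.138, so K_p = 17.12/1.3 = 13.2.

K_p = 13.2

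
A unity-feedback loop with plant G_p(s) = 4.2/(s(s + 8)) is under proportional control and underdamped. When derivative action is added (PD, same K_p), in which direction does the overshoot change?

The derivative term adds K·K_d to the s-coefficient of the characteristic equation, raising 2ζω_n while ω_n is unchanged; ζ increases, so overshoot decreases.

decrease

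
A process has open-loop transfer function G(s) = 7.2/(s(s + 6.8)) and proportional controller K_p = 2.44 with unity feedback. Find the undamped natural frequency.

ω_n = 4.19 rad/s

1 + K_p·G(s) = 0 gives s² + 6.8s + 17.57 = 0.
So ω_n² = 17.57 ⇒ ω_n = 4.191 rad/s, and ζ = 6.8/(2ω_n) = 0.811.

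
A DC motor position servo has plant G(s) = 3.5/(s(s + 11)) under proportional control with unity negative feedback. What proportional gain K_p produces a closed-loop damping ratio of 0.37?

K_p = 63.1

Closed-loop characteristic equation: s² + 11s + K_p·3.5 = 0.
So ω_n = √(3.5K_p) and 2ζω_n = 11, giving ζ = 11/(2√(3.5K_p)).
Setting ζ = 0.37: √(3.5K_p) = 11/(2·0.37) = 14.86, so K_p = 221/3.5 = 63.1.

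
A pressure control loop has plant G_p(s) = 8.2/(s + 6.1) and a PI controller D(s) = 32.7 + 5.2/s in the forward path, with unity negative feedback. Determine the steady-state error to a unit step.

0

The open loop D(s)G_p(s) has a pole at the origin (type 1), so the static position error constant is infinite and e_ss = 1/(1+∞) = 0.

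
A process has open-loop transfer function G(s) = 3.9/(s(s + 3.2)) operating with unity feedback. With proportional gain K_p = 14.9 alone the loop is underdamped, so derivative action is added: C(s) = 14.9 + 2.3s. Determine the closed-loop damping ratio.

Forward path: (14.9 + 2.3s)·3.9/(s(s+3.2)). The closed-loop characteristic equation is s² + (3.2 + 3.9·2.3)s + 3.9·14.9 = 0.
That is s² + 12.17s + 58.11 = 0, so ω_n = 7.623 rad/s and ζ = 12.17/(2·7.623) = 0.7982.

ζ = 0.798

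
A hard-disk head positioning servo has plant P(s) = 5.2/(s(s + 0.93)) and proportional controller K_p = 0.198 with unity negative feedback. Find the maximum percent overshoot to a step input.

Closed-loop characteristic equation: s² + 0.93s + 1.03 = 0, so ω_n = 1.015 rad/s and ζ = 0.93/(2·1.015) = 0.4583.
%OS = 100·exp(−πζ/√(1−ζ²)) = 100·exp(−π·0.4583/√0.79) = 19.8%.

19.8%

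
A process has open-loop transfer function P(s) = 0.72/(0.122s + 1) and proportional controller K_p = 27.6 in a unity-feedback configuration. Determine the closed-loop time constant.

τ = 0.00585 s

Closed loop: T(s) = K_p·P/(1+K_p·P) = 19.87/(0.122s + 1 + 19.87), with pole at s = −(1 + 19.87)/0.122 = −171.1.
Closed-loop time constant τ = 1/171.1 = 0.00585 s.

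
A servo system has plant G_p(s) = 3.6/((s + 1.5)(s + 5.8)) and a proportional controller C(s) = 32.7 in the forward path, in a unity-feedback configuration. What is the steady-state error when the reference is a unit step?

The loop is type 0. Static position error constant K_pos = C(0)·G_p(0) = 32.7·0.4138 = 13.53.
Steady-state error to a unit step: e_ss = 1/(1+K_pos) = 1/14.53 = 0.0688.

0.0688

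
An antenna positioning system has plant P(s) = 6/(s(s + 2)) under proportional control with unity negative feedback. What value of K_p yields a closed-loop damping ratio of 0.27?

Closed-loop characteristic equation: s² + 2s + K_p·6 = 0.
So ω_n = √(6K_p) and 2ζω_n = 2, giving ζ = 2/(2√(6K_p)).
Setting ζ = 0.27: √(6K_p) = 2/(2·0.27) = 3.704, so K_p = 13.72/6 = 2.29.

K_p = 2.29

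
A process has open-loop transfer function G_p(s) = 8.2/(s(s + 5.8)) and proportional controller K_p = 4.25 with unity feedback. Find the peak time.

Closed-loop characteristic equation: s² + 5.8s + 34.85 = 0, so ω_n = 5.903 rad/s and ζ = 5.8/(2·5.903) = 0.4912.
Damped frequency ω_d = ω_n√(1−ζ²) = 5.142 rad/s, so peak time T_p = π/ω_d = 0.611 s.

T_p = 0.611 s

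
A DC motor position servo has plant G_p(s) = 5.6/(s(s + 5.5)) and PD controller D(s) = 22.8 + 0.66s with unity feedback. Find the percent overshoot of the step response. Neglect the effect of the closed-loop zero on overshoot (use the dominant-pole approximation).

24.7%

Forward path: (22.8 + 0.66s)·5.6/(s(s+5.5)). The closed-loop characteristic equation is s² + (5.5 + 5.6·0.66)s + 5.6·22.8 = 0.
That is s² + 9.196s + 127.7 = 0, so ω_n = 11.3 rad/s and ζ = 9.196/(2·11.3) = 0.4069.
%OS = 100·exp(−πζ/√(1−ζ²)) = 24.7%.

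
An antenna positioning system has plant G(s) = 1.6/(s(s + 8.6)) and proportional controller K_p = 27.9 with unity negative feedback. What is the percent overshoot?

The closed-loop denominator s² + 8.6s + 44.64 gives ω_n = √44.64 = 6.681 and ζ = 8.6/(2ω_n) = 0.6436.
%OS = 100·exp(−πζ/√(1−ζ²)) = 100·exp(−π·0.6436/√0.5858) = 7.12%.

7.12%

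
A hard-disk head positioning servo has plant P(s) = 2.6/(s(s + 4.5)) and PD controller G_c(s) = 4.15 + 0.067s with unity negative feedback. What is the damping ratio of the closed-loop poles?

Forward path: (4.15 + 0.067s)·2.6/(s(s+4.5)). The closed-loop characteristic equation is s² + (4.5 + 2.6·0.067)s + 2.6·4.15 = 0.
That is s² + 4.674s + 10.79 = 0, so ω_n = 3.285 rad/s and ζ = 4.674/(2·3.285) = 0.7115.

ζ = 0.711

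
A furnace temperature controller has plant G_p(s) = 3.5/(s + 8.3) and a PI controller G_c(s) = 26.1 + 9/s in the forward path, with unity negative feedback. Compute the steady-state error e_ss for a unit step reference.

0

The open loop G_c(s)G_p(s) has a pole at the origin (type 1), so the static position error constant is infinite and e_ss = 1/(1+∞) = 0.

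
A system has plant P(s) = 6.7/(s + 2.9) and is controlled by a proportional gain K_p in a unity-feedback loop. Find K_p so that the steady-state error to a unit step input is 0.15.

Steady-state error for a unit step on this type-0 loop is 1/(1 + K_p·P(0)).
P(0) = 2.31. Require 1/(1 + K_p·2.31) = 0.15, so 1 + 2.31·K_p = 6.667.
K_p = (6.667 − 1)/2.31 = 2.45.

K_p = 2.45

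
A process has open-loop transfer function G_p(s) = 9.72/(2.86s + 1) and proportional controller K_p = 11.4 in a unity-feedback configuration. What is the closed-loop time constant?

τ = 0.0256 s

Closed loop: T(s) = K_p·G_p/(1+K_p·G_p) = 110.8/(2.86s + 1 + 110.8), with pole at s = −(1 + 110.8)/2.86 = −39.09.
Closed-loop time constant τ = 1/39.09 = 0.0256 s.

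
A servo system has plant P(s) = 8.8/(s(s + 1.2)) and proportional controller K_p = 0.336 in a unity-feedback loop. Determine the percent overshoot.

31%

Closed-loop characteristic equation: s² + 1.2s + 2.957 = 0, so ω_n = 1.72 rad/s and ζ = 1.2/(2·1.72) = 0.3489.
%OS = 100·exp(−πζ/√(1−ζ²)) = 100·exp(−π·0.3489/√0.8782) = 31%.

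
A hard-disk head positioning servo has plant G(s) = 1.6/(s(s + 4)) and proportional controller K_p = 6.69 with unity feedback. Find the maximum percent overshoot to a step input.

8.83%

The closed-loop denominator s² + 4s + 10.7 gives ω_n = √10.7 = 3.272 and ζ = 4/(2ω_n) = 0.6113.
%OS = 100·exp(−πζ/√(1−ζ²)) = 100·exp(−π·0.6113/√0.6263) = 8.83%.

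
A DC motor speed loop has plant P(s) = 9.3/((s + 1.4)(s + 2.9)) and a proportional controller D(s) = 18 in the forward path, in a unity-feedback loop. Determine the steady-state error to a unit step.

The loop is type 0. Static position error constant K_pos = D(0)·P(0) = 18·2.291 = 41.23.
Steady-state error to a unit step: e_ss = 1/(1+K_pos) = 1/42.23 = 0.0237.

0.0237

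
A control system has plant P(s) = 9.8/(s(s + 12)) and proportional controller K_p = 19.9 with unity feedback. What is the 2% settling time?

From 1 + K_pP(s) = 0: s² + 12s + 195 = 0 ⇒ ω_n = 13.96, ζ = 0.4296.
2% settling time T_s ≈ 4/(ζω_n) = 4/6 = 0.667 s.

T_s ≈ 0.667 s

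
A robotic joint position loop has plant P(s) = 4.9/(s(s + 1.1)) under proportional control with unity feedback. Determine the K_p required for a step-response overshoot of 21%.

K_p = 0.312

From %OS = 100·exp(−πζ/√(1−ζ²)) = 21%, ζ = −ln(0.21)/√(π²+ln²(0.21)) = 0.4449.
Characteristic equation s² + 1.1s + 4.9K_p = 0 gives ζ = 1.1/(2√(4.9K_p)).
Setting ζ = 0.4449: √(4.9K_p) = 1.1/(2·0.4449) = 1.236, so K_p = 1.528/4.9 = 0.312.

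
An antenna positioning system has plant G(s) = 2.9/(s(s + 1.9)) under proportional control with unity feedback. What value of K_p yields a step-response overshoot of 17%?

From %OS = 100·exp(−πζ/√(1−ζ²)) = 17%, ζ = −ln(0.17)/√(π²+ln²(0.17)) = 0.4913.
Characteristic equation s² + 1.9s + 2.9K_p = 0 gives ζ = 1.9/(2√(2.9K_p)).
Setting ζ = 0.4913: √(2.9K_p) = 1.9/(2·0.4913) = 1.934, so K_p = 3.739/2.9 = 1.29.

K_p = 1.29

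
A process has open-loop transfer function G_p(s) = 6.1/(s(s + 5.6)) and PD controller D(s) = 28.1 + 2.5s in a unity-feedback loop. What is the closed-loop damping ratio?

ζ = 0.796

Forward path: (28.1 + 2.5s)·6.1/(s(s+5.6)). The closed-loop characteristic equation is s² + (5.6 + 6.1·2.5)s + 6.1·28.1 = 0.
That is s² + 20.85s + 171.4 = 0, so ω_n = 13.09 rad/s and ζ = 20.85/(2·13.09) = 0.7963.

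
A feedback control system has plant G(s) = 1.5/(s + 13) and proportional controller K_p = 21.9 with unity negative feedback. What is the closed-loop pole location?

s = -45.85

Closed-loop transfer function: T(s) = K_p·G(s)/(1 + K_p·G(s)) = 32.85/(s + 13 + 32.85) = 32.85/(s + 45.85).
The closed-loop pole is at s = −45.85.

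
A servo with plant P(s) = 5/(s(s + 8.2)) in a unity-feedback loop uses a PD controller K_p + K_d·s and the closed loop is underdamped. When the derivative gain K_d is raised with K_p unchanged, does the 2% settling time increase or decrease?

decrease

Characteristic equation s² + (8.2 + 5K_d)s + 5K_p = 0: raising K_d increases ζω_n = (8.2+5K_d)/2 while the loop stays underdamped, so T_s ≈ 4/(ζω_n) decreases.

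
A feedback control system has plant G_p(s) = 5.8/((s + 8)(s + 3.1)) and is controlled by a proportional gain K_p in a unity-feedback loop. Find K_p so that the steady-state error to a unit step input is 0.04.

K_p = 103

Steady-state error for a unit step on this type-0 loop is 1/(1 + K_p·G_p(0)).
G_p(0) = 0.2339. Require 1/(1 + K_p·0.2339) = 0.04, so 1 + 0.2339·K_p = 25.
K_p = (25 − 1)/0.2339 = 103.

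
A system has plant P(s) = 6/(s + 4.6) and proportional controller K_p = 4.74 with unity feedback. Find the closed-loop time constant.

τ = 0.0303 s

Closed-loop transfer function: T(s) = K_p·P(s)/(1 + K_p·P(s)) = 28.44/(s + 4.6 + 28.44) = 28.44/(s + 33.04).
Time constant τ = 1/33.04 = 0.0303 s.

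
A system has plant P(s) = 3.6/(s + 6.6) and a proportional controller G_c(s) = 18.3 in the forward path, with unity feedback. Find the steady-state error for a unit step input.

0.0911

The loop is type 0. Static position error constant K_pos = G_c(0)·P(0) = 18.3·0.5455 = 9.982.
Steady-state error to a unit step: e_ss = 1/(1+K_pos) = 1/10.98 = 0.0911.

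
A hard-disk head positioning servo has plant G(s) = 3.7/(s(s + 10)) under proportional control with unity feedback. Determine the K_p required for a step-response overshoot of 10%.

From %OS = 100·exp(−πζ/√(1−ζ²)) = 10%, ζ = −ln(0.1)/√(π²+ln²(0.1)) = 0.5912.
Characteristic equation s² + 10s + 3.7K_p = 0 gives ζ = 10/(2√(3.7K_p)).
Setting ζ = 0.5912: √(3.7K_p) = 10/(2·0.5912) = 8.458, so K_p = 71.54/3.7 = 19.3.

K_p = 19.3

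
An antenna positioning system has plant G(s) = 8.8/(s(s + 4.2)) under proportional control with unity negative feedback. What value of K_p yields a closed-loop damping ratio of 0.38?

K_p = 3.47

Closed-loop characteristic equation: s² + 4.2s + K_p·8.8 = 0.
So ω_n = √(8.8K_p) and 2ζω_n = 4.2, giving ζ = 4.2/(2√(8.8K_p)).
Setting ζ = 0.38: √(8.8K_p) = 4.2/(2·0.38) = 5.526, so K_p = 30.54/8.8 = 3.47.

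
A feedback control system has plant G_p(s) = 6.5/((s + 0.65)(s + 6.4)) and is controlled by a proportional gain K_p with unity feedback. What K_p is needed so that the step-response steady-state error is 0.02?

K_p = 31.4

Steady-state error for a unit step on this type-0 loop is 1/(1 + K_p·G_p(0)).
G_p(0) = 1.562. Require 1/(1 + K_p·1.562) = 0.02, so 1 + 1.562·K_p = 50.
K_p = (50 − 1)/1.562 = 31.4.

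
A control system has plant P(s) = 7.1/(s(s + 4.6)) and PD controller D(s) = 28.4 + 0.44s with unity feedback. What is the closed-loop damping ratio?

ζ = 0.272

Forward path: (28.4 + 0.44s)·7.1/(s(s+4.6)). The closed-loop characteristic equation is s² + (4.6 + 7.1·0.44)s + 7.1·28.4 = 0.
That is s² + 7.724s + 201.6 = 0, so ω_n = 14.2 rad/s and ζ = 7.724/(2·14.2) = 0.272.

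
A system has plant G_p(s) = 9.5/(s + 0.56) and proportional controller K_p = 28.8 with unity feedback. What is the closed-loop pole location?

Closed-loop transfer function: T(s) = K_p·G_p(s)/(1 + K_p·G_p(s)) = 273.6/(s + 0.56 + 273.6) = 273.6/(s + 274.2).
The closed-loop pole is at s = −274.2.

s = -274.2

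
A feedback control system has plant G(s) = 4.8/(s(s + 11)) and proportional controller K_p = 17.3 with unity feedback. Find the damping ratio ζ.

ζ = 0.604

With unity feedback the closed-loop characteristic equation is s² + 11s + 17.3·4.8 = s² + 11s + 83.04 = 0.
So ω_n² = 83.04 ⇒ ω_n = 9.113 rad/s, and ζ = 11/(2ω_n) = 0.604.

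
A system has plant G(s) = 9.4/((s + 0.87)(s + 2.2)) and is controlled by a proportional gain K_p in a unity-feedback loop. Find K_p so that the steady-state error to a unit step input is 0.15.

The loop is type 0, so e_ss(step) = 1/(1 + K_pos) with K_pos = K_p·G(0).
G(0) = 4.911. Require 1/(1 + K_p·4.911) = 0.15, so 1 + 4.911·K_p = 6.667.
K_p = (6.667 − 1)/4.911 = 1.15.

K_p = 1.15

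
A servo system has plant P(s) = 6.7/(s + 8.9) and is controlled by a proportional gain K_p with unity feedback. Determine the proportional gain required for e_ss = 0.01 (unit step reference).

The loop is type 0, so e_ss(step) = 1/(1 + K_pos) with K_pos = K_p·P(0).
P(0) = 0.7528. Require 1/(1 + K_p·0.7528) = 0.01, so 1 + 0.7528·K_p = 100.
K_p = (100 − 1)/0.7528 = 132.

K_p = 132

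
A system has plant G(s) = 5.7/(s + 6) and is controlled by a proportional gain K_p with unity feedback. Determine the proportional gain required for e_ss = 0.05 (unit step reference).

The loop is type 0, so e_ss(step) = 1/(1 + K_pos) with K_pos = K_p·G(0).
G(0) = 0.95. Require 1/(1 + K_p·0.95) = 0.05, so 1 + 0.95·K_p = 20.
K_p = (20 − 1)/0.95 = 20.

K_p = 20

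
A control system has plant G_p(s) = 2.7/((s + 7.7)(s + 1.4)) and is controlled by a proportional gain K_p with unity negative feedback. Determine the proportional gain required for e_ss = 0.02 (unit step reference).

The loop is type 0, so e_ss(step) = 1/(1 + K_pos) with K_pos = K_p·G_p(0).
G_p(0) = 0.2505. Require 1/(1 + K_p·0.2505) = 0.02, so 1 + 0.2505·K_p = 50.
K_p = (50 − 1)/0.2505 = 196.

K_p = 196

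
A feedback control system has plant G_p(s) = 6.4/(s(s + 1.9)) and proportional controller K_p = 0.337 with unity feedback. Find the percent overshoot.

6.96%

The closed-loop denominator s² + 1.9s + 2.157 gives ω_n = √2.157 = 1.469 and ζ = 1.9/(2ω_n) = 0.6469.
%OS = 100·exp(−πζ/√(1−ζ²)) = 100·exp(−π·0.6469/√0.5816) = 6.96%.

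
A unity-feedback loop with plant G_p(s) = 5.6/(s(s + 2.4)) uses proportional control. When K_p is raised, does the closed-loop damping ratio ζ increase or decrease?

ζ = 2.4/(2√(5.6K_p)); increasing K_p raises the denominator, so ζ falls.

decrease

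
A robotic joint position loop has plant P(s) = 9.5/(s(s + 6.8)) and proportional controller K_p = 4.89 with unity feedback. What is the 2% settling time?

Closed-loop characteristic equation: s² + 6.8s + 46.45 = 0, so ω_n = 6.816 rad/s and ζ = 6.8/(2·6.816) = 0.4988.
2% settling time T_s ≈ 4/(ζω_n) = 4/3.4 = 1.18 s.

T_s ≈ 1.18 s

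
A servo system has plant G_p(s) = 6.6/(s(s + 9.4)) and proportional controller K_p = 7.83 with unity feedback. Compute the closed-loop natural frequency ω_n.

ω_n = 7.19 rad/s

With unity feedback the closed-loop characteristic equation is s² + 9.4s + 7.83·6.6 = s² + 9.4s + 51.68 = 0.
So ω_n² = 51.68 ⇒ ω_n = 7.189 rad/s, and ζ = 9.4/(2ω_n) = 0.654.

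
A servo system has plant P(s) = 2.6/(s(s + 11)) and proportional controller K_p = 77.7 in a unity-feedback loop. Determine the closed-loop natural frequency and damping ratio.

ω_n = 14.2 rad/s, ζ = 0.387

The closed-loop denominator is s(s+11) + 77.7·2.6 = s² + 11s + 202.
Matching s² + 2ζω_n s + ω_n²: ω_n = √202 = 14.21 rad/s and 2ζω_n = 11, so ζ = 11/(2·14.21) = 0.387.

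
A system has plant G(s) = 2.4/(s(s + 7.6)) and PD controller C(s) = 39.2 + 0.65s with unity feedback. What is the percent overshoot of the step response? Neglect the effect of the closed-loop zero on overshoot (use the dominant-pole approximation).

18.6%

Forward path: (39.2 + 0.65s)·2.4/(s(s+7.6)). The closed-loop characteristic equation is s² + (7.6 + 2.4·0.65)s + 2.4·39.2 = 0.
That is s² + 9.16s + 94.08 = 0, so ω_n = 9.699 rad/s and ζ = 9.16/(2·9.699) = 0.4722.
%OS = 100·exp(−πζ/√(1−ζ²)) = 18.6%.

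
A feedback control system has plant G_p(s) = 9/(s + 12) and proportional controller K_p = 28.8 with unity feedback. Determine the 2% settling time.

Closed-loop transfer function: T(s) = K_p·G_p(s)/(1 + K_p·G_p(s)) = 259.2/(s + 12 + 259.2) = 259.2/(s + 271.2).
Time constant τ = 1/271.2 = 0.003687 s, so the 2% settling time is about 4τ = 0.0147 s.

T_s ≈ 0.0147 s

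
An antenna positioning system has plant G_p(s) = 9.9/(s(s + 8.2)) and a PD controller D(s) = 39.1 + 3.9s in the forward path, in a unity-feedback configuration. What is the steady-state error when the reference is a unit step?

0

The open loop D(s)G_p(s) has a pole at the origin (type 1), so the static position error constant is infinite and e_ss = 1/(1+∞) = 0.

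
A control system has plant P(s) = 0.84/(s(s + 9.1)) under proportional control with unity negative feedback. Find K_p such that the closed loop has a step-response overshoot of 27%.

K_p = 167

From %OS = 100·exp(−πζ/√(1−ζ²)) = 27%, ζ = −ln(0.27)/√(π²+ln²(0.27)) = 0.3847.
Characteristic equation s² + 9.1s + 0.84K_p = 0 gives ζ = 9.1/(2√(0.84K_p)).
Setting ζ = 0.3847: √(0.84K_p) = 9.1/(2·0.3847) = 11.83, so K_p = 139.9/0.84 = 167.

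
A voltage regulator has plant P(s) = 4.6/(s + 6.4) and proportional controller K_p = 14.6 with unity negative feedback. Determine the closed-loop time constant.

Closed-loop transfer function: T(s) = K_p·P(s)/(1 + K_p·P(s)) = 67.16/(s + 6.4 + 67.16) = 67.16/(s + 73.56).
Time constant τ = 1/73.56 = 0.0136 s.

τ = 0.0136 s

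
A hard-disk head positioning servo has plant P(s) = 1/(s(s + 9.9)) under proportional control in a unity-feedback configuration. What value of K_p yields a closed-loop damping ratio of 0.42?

Closed-loop characteristic equation: s² + 9.9s + K_p·1 = 0.
So ω_n = √(1K_p) and 2ζω_n = 9.9, giving ζ = 9.9/(2√(1K_p)).
Setting ζ = 0.42: √(1K_p) = 9.9/(2·0.42) = 11.79, so K_p = 138.9/1 = 139.

K_p = 139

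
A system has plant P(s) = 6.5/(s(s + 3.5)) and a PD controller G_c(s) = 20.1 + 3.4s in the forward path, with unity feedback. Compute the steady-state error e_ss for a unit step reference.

0

The open loop G_c(s)P(s) has a pole at the origin (type 1), so the static position error constant is infinite and e_ss = 1/(1+∞) = 0.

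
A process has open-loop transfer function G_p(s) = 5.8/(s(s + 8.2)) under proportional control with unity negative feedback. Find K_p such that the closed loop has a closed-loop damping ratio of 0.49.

Closed-loop characteristic equation: s² + 8.2s + K_p·5.8 = 0.
So ω_n = √(5.8K_p) and 2ζω_n = 8.2, giving ζ = 8.2/(2√(5.8K_p)).
Setting ζ = 0.49: √(5.8K_p) = 8.2/(2·0.49) = 8.367, so K_p = 70.01/5.8 = 12.1.

K_p = 12.1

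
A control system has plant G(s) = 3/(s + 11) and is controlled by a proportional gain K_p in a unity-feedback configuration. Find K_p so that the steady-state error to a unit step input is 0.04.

For a type-0 loop with proportional control, e_ss = 1/(1 + K_p·G(0)).
G(0) = 0.2727. Require 1/(1 + K_p·0.2727) = 0.04, so 1 + 0.2727·K_p = 25.
K_p = (25 − 1)/0.2727 = 88.

K_p = 88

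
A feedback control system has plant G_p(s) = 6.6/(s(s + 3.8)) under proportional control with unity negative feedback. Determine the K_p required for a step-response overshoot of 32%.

From %OS = 100·exp(−πζ/√(1−ζ²)) = 32%, ζ = −ln(0.32)/√(π²+ln²(0.32)) = 0.341.
Characteristic equation s² + 3.8s + 6.6K_p = 0 gives ζ = 3.8/(2√(6.6K_p)).
Setting ζ = 0.341: √(6.6K_p) = 3.8/(2·0.341) = 5.573, so K_p = 31.05/6.6 = 4.7.

K_p = 4.7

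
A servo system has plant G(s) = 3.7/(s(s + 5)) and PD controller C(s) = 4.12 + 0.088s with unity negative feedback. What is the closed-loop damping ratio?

ζ = 0.682

Forward path: (4.12 + 0.088s)·3.7/(s(s+5)). The closed-loop characteristic equation is s² + (5 + 3.7·0.088)s + 3.7·4.12 = 0.
That is s² + 5.326s + 15.24 = 0, so ω_n = 3.904 rad/s and ζ = 5.326/(2·3.904) = 0.682.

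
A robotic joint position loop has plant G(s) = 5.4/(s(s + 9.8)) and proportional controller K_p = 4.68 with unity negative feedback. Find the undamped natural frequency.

ω_n = 5.03 rad/s

With unity feedback the closed-loop characteristic equation is s² + 9.8s + 4.68·5.4 = s² + 9.8s + 25.27 = 0.
So ω_n² = 25.27 ⇒ ω_n = 5.027 rad/s, and ζ = 9.8/(2ω_n) = 0.975.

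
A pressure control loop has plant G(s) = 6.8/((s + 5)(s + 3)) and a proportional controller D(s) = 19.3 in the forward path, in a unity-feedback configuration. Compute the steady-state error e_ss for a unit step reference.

The loop is type 0. Static position error constant K_pos = D(0)·G(0) = 19.3·0.4533 = 8.749.
Steady-state error to a unit step: e_ss = 1/(1+K_pos) = 1/9.749 = 0.103.

0.103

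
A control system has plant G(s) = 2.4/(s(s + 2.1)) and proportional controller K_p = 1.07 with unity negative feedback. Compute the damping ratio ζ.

ζ = 0.655

1 + K_p·G(s) = 0 gives s² + 2.1s + 2.568 = 0.
So ω_n² = 2.568 ⇒ ω_n = 1.602 rad/s, and ζ = 2.1/(2ω_n) = 0.655.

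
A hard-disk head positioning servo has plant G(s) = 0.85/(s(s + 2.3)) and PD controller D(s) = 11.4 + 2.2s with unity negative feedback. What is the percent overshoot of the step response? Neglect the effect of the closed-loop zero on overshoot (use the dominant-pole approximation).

5.88%

Forward path: (11.4 + 2.2s)·0.85/(s(s+2.3)). The closed-loop characteristic equation is s² + (2.3 + 0.85·2.2)s + 0.85·11.4 = 0.
That is s² + 4.17s + 9.69 = 0, so ω_n = 3.113 rad/s and ζ = 4.17/(2·3.113) = 0.6698.
%OS = 100·exp(−πζ/√(1−ζ²)) = 5.88%.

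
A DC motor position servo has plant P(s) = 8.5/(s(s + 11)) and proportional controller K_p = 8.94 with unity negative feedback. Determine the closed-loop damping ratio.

1 + K_p·P(s) = 0 gives s² + 11s + 75.99 = 0.
So ω_n² = 75.99 ⇒ ω_n = 8.717 rad/s, and ζ = 11/(2ω_n) = 0.631.

ζ = 0.631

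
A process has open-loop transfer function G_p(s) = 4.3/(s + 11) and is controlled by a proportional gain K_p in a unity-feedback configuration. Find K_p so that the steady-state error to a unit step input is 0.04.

Steady-state error for a unit step on this type-0 loop is 1/(1 + K_p·G_p(0)).
G_p(0) = 0.3909. Require 1/(1 + K_p·0.3909) = 0.04, so 1 + 0.3909·K_p = 25.
K_p = (25 − 1)/0.3909 = 61.4.

K_p = 61.4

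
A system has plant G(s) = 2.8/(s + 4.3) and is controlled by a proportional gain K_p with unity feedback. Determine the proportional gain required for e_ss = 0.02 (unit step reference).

K_p = 75.3

The loop is type 0, so e_ss(step) = 1/(1 + K_pos) with K_pos = K_p·G(0).
G(0) = 0.6512. Require 1/(1 + K_p·0.6512) = 0.02, so 1 + 0.6512·K_p = 50.
K_p = (50 − 1)/0.6512 = 75.3.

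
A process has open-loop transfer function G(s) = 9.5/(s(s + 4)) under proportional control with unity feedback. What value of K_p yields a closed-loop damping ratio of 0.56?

K_p = 1.34

Closed-loop characteristic equation: s² + 4s + K_p·9.5 = 0.
So ω_n = √(9.5K_p) and 2ζω_n = 4, giving ζ = 4/(2√(9.5K_p)).
Setting ζ = 0.56: √(9.5K_p) = 4/(2·0.56) = 3.571, so K_p = 12.76/9.5 = 1.34.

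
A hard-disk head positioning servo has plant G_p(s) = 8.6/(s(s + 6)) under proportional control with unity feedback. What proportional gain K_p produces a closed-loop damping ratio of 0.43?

K_p = 5.66

Closed-loop characteristic equation: s² + 6s + K_p·8.6 = 0.
So ω_n = √(8.6K_p) and 2ζω_n = 6, giving ζ = 6/(2√(8.6K_p)).
Setting ζ = 0.43: √(8.6K_p) = 6/(2·0.43) = 6.977, so K_p = 48.67/8.6 = 5.66.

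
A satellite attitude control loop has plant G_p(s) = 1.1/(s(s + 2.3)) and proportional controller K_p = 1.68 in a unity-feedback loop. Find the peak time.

T_p = 4.33 s

Closed-loop characteristic equation: s² + 2.3s + 1.848 = 0, so ω_n = 1.359 rad/s and ζ = 2.3/(2·1.359) = 0.846.
Damped frequency ω_d = ω_n√(1−ζ²) = 0.7249 rad/s, so peak time T_p = π/ω_d = 4.33 s.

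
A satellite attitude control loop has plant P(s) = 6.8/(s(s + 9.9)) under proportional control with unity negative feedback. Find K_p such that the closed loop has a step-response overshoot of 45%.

K_p = 59.4

From %OS = 100·exp(−πζ/√(1−ζ²)) = 45%, ζ = −ln(0.45)/√(π²+ln²(0.45)) = 0.2463.
Characteristic equation s² + 9.9s + 6.8K_p = 0 gives ζ = 9.9/(2√(6.8K_p)).
Setting ζ = 0.2463: √(6.8K_p) = 9.9/(2·0.2463) = 20.09, so K_p = 403.8/6.8 = 59.4.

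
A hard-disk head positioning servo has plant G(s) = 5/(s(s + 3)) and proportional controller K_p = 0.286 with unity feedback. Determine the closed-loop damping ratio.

ζ = 1.25

With unity feedback the closed-loop characteristic equation is s² + 3s + 0.286·5 = s² + 3s + 1.43 = 0.
Matching s² + 2ζω_n s + ω_n²: ω_n = √1.43 = 1.196 rad/s and 2ζω_n = 3, so ζ = 3/(2·1.196) = 1.25.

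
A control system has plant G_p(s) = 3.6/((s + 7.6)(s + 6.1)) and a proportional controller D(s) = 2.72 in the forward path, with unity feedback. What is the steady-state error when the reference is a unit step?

The loop is type 0. Static position error constant K_pos = D(0)·G_p(0) = 2.72·0.07765 = 0.2112.
Steady-state error to a unit step: e_ss = 1/(1+K_pos) = 1/1.211 = 0.826.

0.826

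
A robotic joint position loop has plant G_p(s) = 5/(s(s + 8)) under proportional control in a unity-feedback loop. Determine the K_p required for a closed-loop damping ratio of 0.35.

K_p = 26.1

Closed-loop characteristic equation: s² + 8s + K_p·5 = 0.
So ω_n = √(5K_p) and 2ζω_n = 8, giving ζ = 8/(2√(5K_p)).
Setting ζ = 0.35: √(5K_p) = 8/(2·0.35) = 11.43, so K_p = 130.6/5 = 26.1.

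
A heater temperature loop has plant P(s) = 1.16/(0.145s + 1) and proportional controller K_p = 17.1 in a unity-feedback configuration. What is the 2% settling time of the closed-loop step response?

Closed loop: T(s) = K_p·P/(1+K_p·P) = 19.84/(0.145s + 1 + 19.84), with pole at s = −(1 + 19.84)/0.145 = −143.7.
τ = 1/143.7 = 0.006959 s, so 2% settling time ≈ 4τ = 0.0278 s.

T_s ≈ 0.0278 s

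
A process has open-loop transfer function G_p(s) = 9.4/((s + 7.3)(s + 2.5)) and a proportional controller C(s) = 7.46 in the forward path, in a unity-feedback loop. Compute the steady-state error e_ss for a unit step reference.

0.207

The loop is type 0. Static position error constant K_pos = C(0)·G_p(0) = 7.46·0.5151 = 3.842.
Steady-state error to a unit step: e_ss = 1/(1+K_pos) = 1/4.842 = 0.207.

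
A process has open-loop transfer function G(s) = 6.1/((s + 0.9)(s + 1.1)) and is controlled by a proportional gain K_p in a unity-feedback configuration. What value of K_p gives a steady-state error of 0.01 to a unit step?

K_p = 16.1

The loop is type 0, so e_ss(step) = 1/(1 + K_pos) with K_pos = K_p·G(0).
G(0) = 6.162. Require 1/(1 + K_p·6.162) = 0.01, so 1 + 6.162·K_p = 100.
K_p = (100 − 1)/6.162 = 16.1.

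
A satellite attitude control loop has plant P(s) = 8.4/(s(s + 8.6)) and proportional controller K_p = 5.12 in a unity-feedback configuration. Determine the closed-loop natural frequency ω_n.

The closed-loop denominator is s(s+8.6) + 5.12·8.4 = s² + 8.6s + 43.01.
So ω_n² = 43.01 ⇒ ω_n = 6.558 rad/s, and ζ = 8.6/(2ω_n) = 0.656.

ω_n = 6.56 rad/s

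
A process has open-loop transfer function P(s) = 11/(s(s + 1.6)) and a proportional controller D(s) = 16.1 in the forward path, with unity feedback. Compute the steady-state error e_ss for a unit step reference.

The open loop D(s)P(s) has a pole at the origin (type 1), so the static position error constant is infinite and e_ss = 1/(1+∞) = 0.

0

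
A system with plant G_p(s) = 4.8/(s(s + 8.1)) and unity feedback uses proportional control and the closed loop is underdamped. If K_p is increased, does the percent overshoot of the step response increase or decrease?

increase

ζ = 8.1/(2√(4.8K_p)) decreases as K_p grows; lower damping means more overshoot.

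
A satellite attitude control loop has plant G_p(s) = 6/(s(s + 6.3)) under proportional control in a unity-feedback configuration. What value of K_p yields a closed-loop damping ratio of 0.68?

K_p = 3.58

Closed-loop characteristic equation: s² + 6.3s + K_p·6 = 0.
So ω_n = √(6K_p) and 2ζω_n = 6.3, giving ζ = 6.3/(2√(6K_p)).
Setting ζ = 0.68: √(6K_p) = 6.3/(2·0.68) = 4.632, so K_p = 21.46/6 = 3.58.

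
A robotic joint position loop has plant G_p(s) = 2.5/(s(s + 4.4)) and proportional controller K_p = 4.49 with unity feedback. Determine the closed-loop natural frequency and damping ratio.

ω_n = 3.35 rad/s, ζ = 0.657

With unity feedback the closed-loop characteristic equation is s² + 4.4s + 4.49·2.5 = s² + 4.4s + 11.23 = 0.
So ω_n² = 11.23 ⇒ ω_n = 3.35 rad/s, and ζ = 4.4/(2ω_n) = 0.657.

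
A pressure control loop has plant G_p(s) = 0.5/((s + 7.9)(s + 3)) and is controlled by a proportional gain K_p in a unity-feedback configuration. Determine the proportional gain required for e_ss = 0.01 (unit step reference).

Steady-state error for a unit step on this type-0 loop is 1/(1 + K_p·G_p(0)).
G_p(0) = 0.0211. Require 1/(1 + K_p·0.0211) = 0.01, so 1 + 0.0211·K_p = 100.
K_p = (100 − 1)/0.0211 = 4690.

K_p = 4690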